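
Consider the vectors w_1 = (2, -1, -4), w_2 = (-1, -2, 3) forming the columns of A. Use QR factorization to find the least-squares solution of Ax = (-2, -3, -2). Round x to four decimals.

x = (0.8133, 0.8400)

q_1 = w_1/‖w_1‖ = (2, -1, -4)/4.5826 = (0.4364, -0.2182, -0.8729).
r_{12} = q_1·w_2 = -2.6186.
u_2 = w_2 + 2.6186·q_1 = (0.1429, -2.5714, 0.7143).
‖u_2‖ = 2.6726, so q_2 = (0.0535, -0.9621, 0.2673).
Qᵀb = (1.5275, 2.2450).
Back-substitute: x_2 = 2.2450/2.6726 = 0.8400.
x_1 = (1.5275 + 2.6186·0.8400)/4.5826 = 0.8133.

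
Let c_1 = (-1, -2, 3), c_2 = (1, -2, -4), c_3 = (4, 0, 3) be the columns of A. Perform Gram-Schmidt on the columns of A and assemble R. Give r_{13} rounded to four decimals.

c_1 = (-1, -2, 3); ‖c_1‖ = 3.7417, so q_1 = (-0.2673, -0.5345, 0.8018).
r_{13} = q_1·c_3 = 1.3363.

r_{13} = 1.3363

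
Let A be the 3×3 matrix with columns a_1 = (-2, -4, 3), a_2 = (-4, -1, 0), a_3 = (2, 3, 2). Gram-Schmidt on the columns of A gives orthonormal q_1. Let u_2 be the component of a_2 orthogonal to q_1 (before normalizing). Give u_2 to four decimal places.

q_1 = a_1/‖a_1‖ = (-2, -4, 3)/5.3852 = (-0.3714, -0.7428, 0.5571).
r_{12} = q_1·a_2 = 2.2283.
u_2 = a_2 − 2.2283·q_1 = (-3.1724, 0.6552, -1.2414).

u_2 = (-3.1724, 0.6552, -1.2414)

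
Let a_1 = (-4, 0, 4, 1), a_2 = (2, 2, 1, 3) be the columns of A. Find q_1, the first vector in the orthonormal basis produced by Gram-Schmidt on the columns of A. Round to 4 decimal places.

q_1 = (-0.6963, 0.0000, 0.6963, 0.1741)

a_1 = (-4, 0, 4, 1); ‖a_1‖ = 5.7446, so q_1 = (-0.6963, 0.0000, 0.6963, 0.1741).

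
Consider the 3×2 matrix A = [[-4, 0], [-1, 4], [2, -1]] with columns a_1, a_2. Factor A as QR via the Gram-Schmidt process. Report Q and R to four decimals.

q_1 = a_1/‖a_1‖ = (-4, -1, 2)/4.5826 = (-0.8729, -0.2182, 0.4364).
r_{12} = q_1·a_2 = -1.3093.
u_2 = a_2 + 1.3093·q_1 = (-1.1429, 3.7143, -0.4286).
‖u_2‖ = 3.9097, so q_2 = (-0.2923, 0.9500, -0.1096).

Q = [[-0.8729, -0.2923], [-0.2182, 0.9500], [0.4364, -0.1096]], R = [[4.5826, -1.3093], [0.0000, 3.9097]]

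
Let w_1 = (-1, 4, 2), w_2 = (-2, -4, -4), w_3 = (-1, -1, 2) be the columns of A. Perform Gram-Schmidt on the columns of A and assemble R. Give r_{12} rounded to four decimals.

w_1 = (-1, 4, 2); ‖w_1‖ = 4.5826, so q_1 = (-0.2182, 0.8729, 0.4364).
r_{12} = q_1·w_2 = -4.8008.

r_{12} = -4.8008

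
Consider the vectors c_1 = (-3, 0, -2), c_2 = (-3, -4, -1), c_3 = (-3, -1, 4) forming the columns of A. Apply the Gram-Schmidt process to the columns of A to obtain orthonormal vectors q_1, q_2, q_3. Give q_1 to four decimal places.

q_1 = (-0.8321, 0.0000, -0.5547)

c_1 = (-3, 0, -2); ‖c_1‖ = 3.6056, so q_1 = (-0.8321, 0.0000, -0.5547).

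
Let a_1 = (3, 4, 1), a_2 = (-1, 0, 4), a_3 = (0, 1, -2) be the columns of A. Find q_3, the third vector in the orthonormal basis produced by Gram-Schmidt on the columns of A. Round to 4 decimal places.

q_3 = (-0.7619, 0.6190, -0.1905)

a_1 = (3, 4, 1); ‖a_1‖ = 5.0990, so q_1 = (0.5883, 0.7845, 0.1961).
q_1·a_2 = 0.5883·(-1) + 0.7845·0 + 0.1961·4 = 0.1961.
u_2 = a_2 − 0.1961·q_1 = (-1.1154, -0.1538, 3.9615).
‖u_2‖ = 4.1184, so q_2 = (-0.2708, -0.0374, 0.9619).
q_1·a_3 = 0.5883·0 + 0.7845·1 + 0.1961·(-2) = 0.3922; q_2·a_3 = (-0.2708)·0 + (-0.0374)·1 + 0.9619·(-2) = -1.9612.
u_3 = a_3 − 0.3922·q_1 + 1.9612·q_2 = (-0.7619, 0.6190, -0.1905).
‖u_3‖ = 1.0000, so q_3 = (-0.7619, 0.6190, -0.1905).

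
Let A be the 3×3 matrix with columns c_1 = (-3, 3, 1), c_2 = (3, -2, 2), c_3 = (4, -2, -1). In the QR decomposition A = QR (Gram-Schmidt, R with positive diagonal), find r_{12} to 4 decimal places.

c_1 = (-3, 3, 1); ‖c_1‖ = 4.3589, so e_1 = (-0.6882, 0.6882, 0.2294).
r_{12} = e_1·c_2 = -2.9824.

r_{12} = -2.9824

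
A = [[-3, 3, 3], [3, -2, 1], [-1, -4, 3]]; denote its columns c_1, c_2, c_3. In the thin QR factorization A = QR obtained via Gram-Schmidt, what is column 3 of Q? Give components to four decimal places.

q_3 = (0.6751, 0.7234, 0.1447)

q_1 = c_1/‖c_1‖ = (-3, 3, -1)/4.3589 = (-0.6882, 0.6882, -0.2294).
r_{12} = q_1·c_2 = -2.5236.
u_2 = c_2 + 2.5236·q_1 = (1.2632, -0.2632, -4.5789).
‖u_2‖ = 4.7573, so q_2 = (0.2655, -0.0553, -0.9625).
r_{13} = q_1·c_3 = -2.0647; r_{23} = q_2·c_3 = -2.1463.
u_3 = c_3 + 2.0647·q_1 + 2.1463·q_2 = (2.1488, 2.3023, 0.4605).
‖u_3‖ = 3.1828, so q_3 = (0.6751, 0.7234, 0.1447).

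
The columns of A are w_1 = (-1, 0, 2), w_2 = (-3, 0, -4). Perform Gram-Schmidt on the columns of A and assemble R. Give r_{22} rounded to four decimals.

r_{22} = 4.4721

q_1 = w_1/‖w_1‖ = (-1, 0, 2)/2.2361 = (-0.4472, 0.0000, 0.8944).
r_{12} = q_1·w_2 = -2.2361.
u_2 = w_2 + 2.2361·q_1 = (-4.0000, 0.0000, -2.0000).
r_{22} = ‖u_2‖ = 4.4721.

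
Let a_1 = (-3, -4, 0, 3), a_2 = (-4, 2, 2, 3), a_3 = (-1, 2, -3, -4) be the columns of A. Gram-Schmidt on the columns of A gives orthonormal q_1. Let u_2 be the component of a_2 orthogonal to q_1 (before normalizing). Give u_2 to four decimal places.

a_1 = (-3, -4, 0, 3); ‖a_1‖ = 5.8310, so q_1 = (-0.5145, -0.6860, 0.0000, 0.5145).
q_1·a_2 = (-0.5145)·(-4) + (-0.6860)·2 + 0.0000·2 + 0.5145·3 = 2.2295.
u_2 = a_2 − 2.2295·q_1 = (-2.8529, 3.5294, 2.0000, 1.8529).

u_2 = (-2.8529, 3.5294, 2.0000, 1.8529)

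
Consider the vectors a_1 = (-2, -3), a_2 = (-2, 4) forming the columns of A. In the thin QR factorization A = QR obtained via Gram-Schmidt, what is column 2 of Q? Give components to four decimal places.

a_1 = (-2, -3); ‖a_1‖ = 3.6056, so q_1 = (-0.5547, -0.8321).
q_1·a_2 = (-0.5547)·(-2) + (-0.8321)·4 = -2.2188.
u_2 = a_2 + 2.2188·q_1 = (-3.2308, 2.1538).
‖u_2‖ = 3.8829, so q_2 = (-0.8321, 0.5547).

q_2 = (-0.8321, 0.5547)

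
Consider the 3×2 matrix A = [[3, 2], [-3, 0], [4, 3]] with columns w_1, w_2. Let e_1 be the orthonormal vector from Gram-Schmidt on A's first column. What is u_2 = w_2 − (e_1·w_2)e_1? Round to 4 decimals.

w_1 = (3, -3, 4); ‖w_1‖ = 5.8310, so e_1 = (0.5145, -0.5145, 0.6860).
e_1·w_2 = 0.5145·2 + (-0.5145)·0 + 0.6860·3 = 3.0870.
u_2 = w_2 − 3.0870·e_1 = (0.4118, 1.5882, 0.8824).

u_2 = (0.4118, 1.5882, 0.8824)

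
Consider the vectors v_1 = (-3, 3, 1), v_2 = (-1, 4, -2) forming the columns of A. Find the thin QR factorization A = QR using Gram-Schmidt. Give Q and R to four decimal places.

Q = [[-0.6882, 0.3025], [0.6882, 0.5597], [0.2294, -0.7715]], R = [[4.3589, 2.9824], [0.0000, 3.4793]]

q_1 = v_1/‖v_1‖ = (-3, 3, 1)/4.3589 = (-0.6882, 0.6882, 0.2294).
r_{12} = q_1·v_2 = 2.9824.
u_2 = v_2 − 2.9824·q_1 = (1.0526, 1.9474, -2.6842).
‖u_2‖ = 3.4793, so q_2 = (0.3025, 0.5597, -0.7715).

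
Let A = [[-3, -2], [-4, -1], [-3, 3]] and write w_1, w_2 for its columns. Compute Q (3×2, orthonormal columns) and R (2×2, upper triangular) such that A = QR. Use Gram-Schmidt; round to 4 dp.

Q = [[-0.5145, -0.5115], [-0.6860, -0.2361], [-0.5145, 0.8262]], R = [[5.8310, 0.1715], [0.0000, 3.7377]]

w_1 = (-3, -4, -3); ‖w_1‖ = 5.8310, so q_1 = (-0.5145, -0.6860, -0.5145).
q_1·w_2 = (-0.5145)·(-2) + (-0.6860)·(-1) + (-0.5145)·3 = 0.1715.
u_2 = w_2 − 0.1715·q_1 = (-1.9118, -0.8824, 3.0882).
‖u_2‖ = 3.7377, so q_2 = (-0.5115, -0.2361, 0.8262).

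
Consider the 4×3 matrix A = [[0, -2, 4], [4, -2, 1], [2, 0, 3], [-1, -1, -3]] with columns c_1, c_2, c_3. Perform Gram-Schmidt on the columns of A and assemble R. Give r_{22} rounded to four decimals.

e_1 = c_1/‖c_1‖ = (0, 4, 2, -1)/4.5826 = (0.0000, 0.8729, 0.4364, -0.2182).
r_{12} = e_1·c_2 = -1.5275.
u_2 = c_2 + 1.5275·e_1 = (-2.0000, -0.6667, 0.6667, -1.3333).
r_{22} = ‖u_2‖ = 2.5820.

r_{22} = 2.5820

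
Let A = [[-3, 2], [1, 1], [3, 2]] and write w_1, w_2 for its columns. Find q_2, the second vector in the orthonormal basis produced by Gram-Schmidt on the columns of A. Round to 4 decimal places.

w_1 = (-3, 1, 3); ‖w_1‖ = 4.3589, so q_1 = (-0.6882, 0.2294, 0.6882).
q_1·w_2 = (-0.6882)·2 + 0.2294·1 + 0.6882·2 = 0.2294.
u_2 = w_2 − 0.2294·q_1 = (2.1579, 0.9474, 1.8421).
‖u_2‖ = 2.9912, so q_2 = (0.7214, 0.3167, 0.6158).

q_2 = (0.7214, 0.3167, 0.6158)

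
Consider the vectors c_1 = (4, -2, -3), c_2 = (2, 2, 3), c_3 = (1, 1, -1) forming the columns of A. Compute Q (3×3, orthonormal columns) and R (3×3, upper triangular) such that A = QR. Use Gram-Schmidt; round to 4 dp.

c_1 = (4, -2, -3); ‖c_1‖ = 5.3852, so e_1 = (0.7428, -0.3714, -0.5571).
e_1·c_2 = 0.7428·2 + (-0.3714)·2 + (-0.5571)·3 = -0.9285.
u_2 = c_2 + 0.9285·e_1 = (2.6897, 1.6552, 2.4828).
‖u_2‖ = 4.0172, so e_2 = (0.6695, 0.4120, 0.6180).
e_1·c_3 = 0.7428·1 + (-0.3714)·1 + (-0.5571)·(-1) = 0.9285; e_2·c_3 = 0.6695·1 + 0.4120·1 + 0.6180·(-1) = 0.4635.
u_3 = c_3 − 0.9285·e_1 − 0.4635·e_2 = (0.0000, 1.1538, -0.7692).
‖u_3‖ = 1.3868, so e_3 = (0.0000, 0.8321, -0.5547).

Q = [[0.7428, 0.6695, 0.0000], [-0.3714, 0.4120, 0.8321], [-0.5571, 0.6180, -0.5547]], R = [[5.3852, -0.9285, 0.9285], [0.0000, 4.0172, 0.4635], [0.0000, 0.0000, 1.3868]]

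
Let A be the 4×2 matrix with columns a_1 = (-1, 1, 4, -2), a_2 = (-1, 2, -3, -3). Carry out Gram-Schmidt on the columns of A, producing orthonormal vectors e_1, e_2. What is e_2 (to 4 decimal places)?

e_2 = (-0.2391, 0.4495, -0.5164, -0.6886)

a_1 = (-1, 1, 4, -2); ‖a_1‖ = 4.6904, so e_1 = (-0.2132, 0.2132, 0.8528, -0.4264).
e_1·a_2 = (-0.2132)·(-1) + 0.2132·2 + 0.8528·(-3) + (-0.4264)·(-3) = -0.6396.
u_2 = a_2 + 0.6396·e_1 = (-1.1364, 2.1364, -2.4545, -3.2727).
‖u_2‖ = 4.7530, so e_2 = (-0.2391, 0.4495, -0.5164, -0.6886).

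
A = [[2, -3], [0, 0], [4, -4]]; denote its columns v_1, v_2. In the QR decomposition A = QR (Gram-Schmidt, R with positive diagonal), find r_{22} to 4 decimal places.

q_1 = v_1/‖v_1‖ = (2, 0, 4)/4.4721 = (0.4472, 0.0000, 0.8944).
r_{12} = q_1·v_2 = -4.9193.
u_2 = v_2 + 4.9193·q_1 = (-0.8000, 0.0000, 0.4000).
r_{22} = ‖u_2‖ = 0.8944.

r_{22} = 0.8944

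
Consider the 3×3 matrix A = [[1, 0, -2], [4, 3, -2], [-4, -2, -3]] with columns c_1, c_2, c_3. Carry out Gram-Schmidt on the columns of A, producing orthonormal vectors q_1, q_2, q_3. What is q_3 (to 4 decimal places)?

q_3 = (-0.7428, -0.3714, -0.5571)

c_1 = (1, 4, -4); ‖c_1‖ = 5.7446, so q_1 = (0.1741, 0.6963, -0.6963).
q_1·c_2 = 0.1741·0 + 0.6963·3 + (-0.6963)·(-2) = 3.4816.
u_2 = c_2 − 3.4816·q_1 = (-0.6061, 0.5758, 0.4242).
‖u_2‖ = 0.9374, so q_2 = (-0.6465, 0.6142, 0.4526).
q_1·c_3 = 0.1741·(-2) + 0.6963·(-2) + (-0.6963)·(-3) = 0.3482; q_2·c_3 = (-0.6465)·(-2) + 0.6142·(-2) + 0.4526·(-3) = -1.2930.
u_3 = c_3 − 0.3482·q_1 + 1.2930·q_2 = (-2.8966, -1.4483, -2.1724).
‖u_3‖ = 3.8996, so q_3 = (-0.7428, -0.3714, -0.5571).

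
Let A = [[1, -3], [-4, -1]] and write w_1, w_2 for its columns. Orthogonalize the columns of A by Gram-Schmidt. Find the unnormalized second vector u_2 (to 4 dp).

e_1 = w_1/‖w_1‖ = (1, -4)/4.1231 = (0.2425, -0.9701).
r_{12} = e_1·w_2 = 0.2425.
u_2 = w_2 − 0.2425·e_1 = (-3.0588, -0.7647).

u_2 = (-3.0588, -0.7647)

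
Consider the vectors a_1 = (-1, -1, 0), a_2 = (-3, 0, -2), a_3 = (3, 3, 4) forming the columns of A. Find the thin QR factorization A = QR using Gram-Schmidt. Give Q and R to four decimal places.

Q = [[-0.7071, -0.5145, -0.4851], [-0.7071, 0.5145, 0.4851], [0.0000, -0.6860, 0.7276]], R = [[1.4142, 2.1213, -4.2426], [0.0000, 2.9155, -2.7440], [0.0000, 0.0000, 2.9104]]

a_1 = (-1, -1, 0); ‖a_1‖ = 1.4142, so e_1 = (-0.7071, -0.7071, 0.0000).
e_1·a_2 = (-0.7071)·(-3) + (-0.7071)·0 + 0.0000·(-2) = 2.1213.
u_2 = a_2 − 2.1213·e_1 = (-1.5000, 1.5000, -2.0000).
‖u_2‖ = 2.9155, so e_2 = (-0.5145, 0.5145, -0.6860).
e_1·a_3 = (-0.7071)·3 + (-0.7071)·3 + 0.0000·4 = -4.2426; e_2·a_3 = (-0.5145)·3 + 0.5145·3 + (-0.6860)·4 = -2.7440.
u_3 = a_3 + 4.2426·e_1 + 2.7440·e_2 = (-1.4118, 1.4118, 2.1176).
‖u_3‖ = 2.9104, so e_3 = (-0.4851, 0.4851, 0.7276).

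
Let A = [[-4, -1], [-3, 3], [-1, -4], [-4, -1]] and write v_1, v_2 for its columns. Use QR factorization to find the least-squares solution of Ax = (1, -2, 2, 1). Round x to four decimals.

x = (-0.0533, -0.5867)

v_1 = (-4, -3, -1, -4); ‖v_1‖ = 6.4807, so e_1 = (-0.6172, -0.4629, -0.1543, -0.6172).
e_1·v_2 = (-0.6172)·(-1) + (-0.4629)·3 + (-0.1543)·(-4) + (-0.6172)·(-1) = 0.4629.
u_2 = v_2 − 0.4629·e_1 = (-0.7143, 3.2143, -3.9286, -0.7143).
‖u_2‖ = 5.1755, so e_2 = (-0.1380, 0.6211, -0.7591, -0.1380).
Qᵀb = (-0.6172, -3.0363).
Back-substitute: x_2 = -3.0363/5.1755 = -0.5867.
x_1 = (-0.6172 − 0.4629·(-0.5867))/6.4807 = -0.0533.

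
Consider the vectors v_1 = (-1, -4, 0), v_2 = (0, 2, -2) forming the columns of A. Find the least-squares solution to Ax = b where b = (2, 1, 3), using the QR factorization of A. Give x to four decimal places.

q_1 = v_1/‖v_1‖ = (-1, -4, 0)/4.1231 = (-0.2425, -0.9701, 0.0000).
r_{12} = q_1·v_2 = -1.9403.
u_2 = v_2 + 1.9403·q_1 = (-0.4706, 0.1176, -2.0000).
‖u_2‖ = 2.0580, so q_2 = (-0.2287, 0.0572, -0.9718).
Qᵀb = (-1.4552, -3.3156).
Back-substitute: x_2 = -3.3156/2.0580 = -1.6111.
x_1 = (-1.4552 + 1.9403·(-1.6111))/4.1231 = -1.1111.

x = (-1.1111, -1.6111)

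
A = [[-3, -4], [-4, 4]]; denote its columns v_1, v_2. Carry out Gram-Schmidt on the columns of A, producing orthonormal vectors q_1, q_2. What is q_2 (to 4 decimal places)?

v_1 = (-3, -4); ‖v_1‖ = 5.0000, so q_1 = (-0.6000, -0.8000).
q_1·v_2 = (-0.6000)·(-4) + (-0.8000)·4 = -0.8000.
u_2 = v_2 + 0.8000·q_1 = (-4.4800, 3.3600).
‖u_2‖ = 5.6000, so q_2 = (-0.8000, 0.6000).

q_2 = (-0.8000, 0.6000)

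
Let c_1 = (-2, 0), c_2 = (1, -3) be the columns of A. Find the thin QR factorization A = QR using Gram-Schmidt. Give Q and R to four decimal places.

Q = [[-1.0000, 0.0000], [0.0000, -1.0000]], R = [[2.0000, -1.0000], [0.0000, 3.0000]]

q_1 = c_1/‖c_1‖ = (-2, 0)/2.0000 = (-1.0000, 0.0000).
r_{12} = q_1·c_2 = -1.0000.
u_2 = c_2 + 1.0000·q_1 = (0.0000, -3.0000).
‖u_2‖ = 3.0000, so q_2 = (0.0000, -1.0000).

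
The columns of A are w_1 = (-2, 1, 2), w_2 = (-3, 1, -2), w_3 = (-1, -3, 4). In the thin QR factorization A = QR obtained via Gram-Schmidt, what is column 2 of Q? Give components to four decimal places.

e_2 = (-0.6472, 0.1849, -0.7396)

e_1 = w_1/‖w_1‖ = (-2, 1, 2)/3.0000 = (-0.6667, 0.3333, 0.6667).
r_{12} = e_1·w_2 = 1.0000.
u_2 = w_2 − 1.0000·e_1 = (-2.3333, 0.6667, -2.6667).
‖u_2‖ = 3.6056, so e_2 = (-0.6472, 0.1849, -0.7396).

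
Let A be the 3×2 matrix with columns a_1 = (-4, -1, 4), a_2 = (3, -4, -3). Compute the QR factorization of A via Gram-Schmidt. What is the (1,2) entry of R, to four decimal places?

r_{12} = -3.4816

a_1 = (-4, -1, 4); ‖a_1‖ = 5.7446, so e_1 = (-0.6963, -0.1741, 0.6963).
r_{12} = e_1·a_2 = -3.4816.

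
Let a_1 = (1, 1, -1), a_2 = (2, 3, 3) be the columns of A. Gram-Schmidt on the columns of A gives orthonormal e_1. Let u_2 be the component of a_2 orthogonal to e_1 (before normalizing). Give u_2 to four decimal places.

a_1 = (1, 1, -1); ‖a_1‖ = 1.7321, so e_1 = (0.5774, 0.5774, -0.5774).
e_1·a_2 = 0.5774·2 + 0.5774·3 + (-0.5774)·3 = 1.1547.
u_2 = a_2 − 1.1547·e_1 = (1.3333, 2.3333, 3.6667).

u_2 = (1.3333, 2.3333, 3.6667)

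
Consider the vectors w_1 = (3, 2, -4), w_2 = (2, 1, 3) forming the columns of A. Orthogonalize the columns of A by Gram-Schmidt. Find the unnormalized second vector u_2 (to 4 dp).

u_2 = (2.4138, 1.2759, 2.4483)

w_1 = (3, 2, -4); ‖w_1‖ = 5.3852, so e_1 = (0.5571, 0.3714, -0.7428).
e_1·w_2 = 0.5571·2 + 0.3714·1 + (-0.7428)·3 = -0.7428.
u_2 = w_2 + 0.7428·e_1 = (2.4138, 1.2759, 2.4483).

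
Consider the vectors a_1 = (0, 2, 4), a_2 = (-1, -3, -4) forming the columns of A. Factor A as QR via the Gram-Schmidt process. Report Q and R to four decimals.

a_1 = (0, 2, 4); ‖a_1‖ = 4.4721, so e_1 = (0.0000, 0.4472, 0.8944).
e_1·a_2 = 0.0000·(-1) + 0.4472·(-3) + 0.8944·(-4) = -4.9193.
u_2 = a_2 + 4.9193·e_1 = (-1.0000, -0.8000, 0.4000).
‖u_2‖ = 1.3416, so e_2 = (-0.7454, -0.5963, 0.2981).

Q = [[0.0000, -0.7454], [0.4472, -0.5963], [0.8944, 0.2981]], R = [[4.4721, -4.9193], [0.0000, 1.3416]]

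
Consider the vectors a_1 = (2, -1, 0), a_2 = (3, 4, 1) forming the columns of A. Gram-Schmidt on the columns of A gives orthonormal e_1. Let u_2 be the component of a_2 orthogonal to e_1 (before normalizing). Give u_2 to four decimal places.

u_2 = (2.2000, 4.4000, 1.0000)

e_1 = a_1/‖a_1‖ = (2, -1, 0)/2.2361 = (0.8944, -0.4472, 0.0000).
r_{12} = e_1·a_2 = 0.8944.
u_2 = a_2 − 0.8944·e_1 = (2.2000, 4.4000, 1.0000).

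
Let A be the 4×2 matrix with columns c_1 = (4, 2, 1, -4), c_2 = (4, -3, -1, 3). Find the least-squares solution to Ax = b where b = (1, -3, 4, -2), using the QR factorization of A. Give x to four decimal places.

x = (0.2792, 0.1096)

c_1 = (4, 2, 1, -4); ‖c_1‖ = 6.0828, so q_1 = (0.6576, 0.3288, 0.1644, -0.6576).
q_1·c_2 = 0.6576·4 + 0.3288·(-3) + 0.1644·(-1) + (-0.6576)·3 = -0.4932.
u_2 = c_2 + 0.4932·q_1 = (4.3243, -2.8378, -0.9189, 2.6757).
‖u_2‖ = 5.8955, so q_2 = (0.7335, -0.4814, -0.1559, 0.4539).
Qᵀb = (1.6440, 0.6464).
Back-substitute: x_2 = 0.6464/5.8955 = 0.1096.
x_1 = (1.6440 + 0.4932·0.1096)/6.0828 = 0.2792.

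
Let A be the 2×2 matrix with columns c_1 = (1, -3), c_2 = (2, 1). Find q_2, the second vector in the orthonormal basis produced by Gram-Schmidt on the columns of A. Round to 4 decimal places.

c_1 = (1, -3); ‖c_1‖ = 3.1623, so q_1 = (0.3162, -0.9487).
q_1·c_2 = 0.3162·2 + (-0.9487)·1 = -0.3162.
u_2 = c_2 + 0.3162·q_1 = (2.1000, 0.7000).
‖u_2‖ = 2.2136, so q_2 = (0.9487, 0.3162).

q_2 = (0.9487, 0.3162)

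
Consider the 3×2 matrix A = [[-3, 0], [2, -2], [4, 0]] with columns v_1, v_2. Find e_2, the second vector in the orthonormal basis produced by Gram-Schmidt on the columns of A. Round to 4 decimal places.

v_1 = (-3, 2, 4); ‖v_1‖ = 5.3852, so e_1 = (-0.5571, 0.3714, 0.7428).
e_1·v_2 = (-0.5571)·0 + 0.3714·(-2) + 0.7428·0 = -0.7428.
u_2 = v_2 + 0.7428·e_1 = (-0.4138, -1.7241, 0.5517).
‖u_2‖ = 1.8570, so e_2 = (-0.2228, -0.9285, 0.2971).

e_2 = (-0.2228, -0.9285, 0.2971)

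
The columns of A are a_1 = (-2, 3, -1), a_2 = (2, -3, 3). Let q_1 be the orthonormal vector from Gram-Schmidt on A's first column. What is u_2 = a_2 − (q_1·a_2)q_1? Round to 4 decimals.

a_1 = (-2, 3, -1); ‖a_1‖ = 3.7417, so q_1 = (-0.5345, 0.8018, -0.2673).
q_1·a_2 = (-0.5345)·2 + 0.8018·(-3) + (-0.2673)·3 = -4.2762.
u_2 = a_2 + 4.2762·q_1 = (-0.2857, 0.4286, 1.8571).

u_2 = (-0.2857, 0.4286, 1.8571)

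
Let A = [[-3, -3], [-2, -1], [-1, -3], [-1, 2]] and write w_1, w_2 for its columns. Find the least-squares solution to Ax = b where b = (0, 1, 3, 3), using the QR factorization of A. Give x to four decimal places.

q_1 = w_1/‖w_1‖ = (-3, -2, -1, -1)/3.8730 = (-0.7746, -0.5164, -0.2582, -0.2582).
r_{12} = q_1·w_2 = 3.0984.
u_2 = w_2 − 3.0984·q_1 = (-0.6000, 0.6000, -2.2000, 2.8000).
‖u_2‖ = 3.6606, so q_2 = (-0.1639, 0.1639, -0.6010, 0.7649).
Qᵀb = (-2.0656, 0.6556).
Back-substitute: x_2 = 0.6556/3.6606 = 0.1791.
x_1 = (-2.0656 − 3.0984·0.1791)/3.8730 = -0.6766.

x = (-0.6766, 0.1791)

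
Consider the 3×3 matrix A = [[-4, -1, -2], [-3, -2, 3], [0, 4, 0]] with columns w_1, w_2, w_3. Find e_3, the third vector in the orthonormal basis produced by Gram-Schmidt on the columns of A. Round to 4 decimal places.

w_1 = (-4, -3, 0); ‖w_1‖ = 5.0000, so e_1 = (-0.8000, -0.6000, 0.0000).
e_1·w_2 = (-0.8000)·(-1) + (-0.6000)·(-2) + 0.0000·4 = 2.0000.
u_2 = w_2 − 2.0000·e_1 = (0.6000, -0.8000, 4.0000).
‖u_2‖ = 4.1231, so e_2 = (0.1455, -0.1940, 0.9701).
e_1·w_3 = (-0.8000)·(-2) + (-0.6000)·3 + 0.0000·0 = -0.2000; e_2·w_3 = 0.1455·(-2) + (-0.1940)·3 + 0.9701·0 = -0.8731.
u_3 = w_3 + 0.2000·e_1 + 0.8731·e_2 = (-2.0329, 2.7106, 0.8471).
‖u_3‖ = 3.4925, so e_3 = (-0.5821, 0.7761, 0.2425).

e_3 = (-0.5821, 0.7761, 0.2425)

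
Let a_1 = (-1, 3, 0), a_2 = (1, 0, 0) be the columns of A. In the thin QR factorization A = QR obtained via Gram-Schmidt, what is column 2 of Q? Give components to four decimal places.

a_1 = (-1, 3, 0); ‖a_1‖ = 3.1623, so q_1 = (-0.3162, 0.9487, 0.0000).
q_1·a_2 = (-0.3162)·1 + 0.9487·0 + 0.0000·0 = -0.3162.
u_2 = a_2 + 0.3162·q_1 = (0.9000, 0.3000, 0.0000).
‖u_2‖ = 0.9487, so q_2 = (0.9487, 0.3162, 0.0000).

q_2 = (0.9487, 0.3162, 0.0000)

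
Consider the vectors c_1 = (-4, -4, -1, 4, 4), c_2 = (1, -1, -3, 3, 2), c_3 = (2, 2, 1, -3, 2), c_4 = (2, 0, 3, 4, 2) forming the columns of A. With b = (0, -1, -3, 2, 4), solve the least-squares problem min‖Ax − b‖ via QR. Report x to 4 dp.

x = (0.3659, 0.8840, 0.5272, -0.1571)

c_1 = (-4, -4, -1, 4, 4); ‖c_1‖ = 8.0623, so e_1 = (-0.4961, -0.4961, -0.1240, 0.4961, 0.4961).
e_1·c_2 = (-0.4961)·1 + (-0.4961)·(-1) + (-0.1240)·(-3) + 0.4961·3 + 0.4961·2 = 2.8528.
u_2 = c_2 − 2.8528·e_1 = (2.4154, 0.4154, -2.6462, 1.5846, 0.5846).
‖u_2‖ = 3.9827, so e_2 = (0.6065, 0.1043, -0.6644, 0.3979, 0.1468).
e_1·c_3 = (-0.4961)·2 + (-0.4961)·2 + (-0.1240)·1 + 0.4961·(-3) + 0.4961·2 = -2.6047; e_2·c_3 = 0.6065·2 + 0.1043·2 + (-0.6644)·1 + 0.3979·(-3) + 0.1468·2 = -0.1429.
u_3 = c_3 + 2.6047·e_1 + 0.1429·e_2 = (0.7944, 0.7226, 0.5820, -1.6508, 3.3133).
‖u_3‖ = 3.8981, so e_3 = (0.2038, 0.1854, 0.1493, -0.4235, 0.8500).
e_1·c_4 = (-0.4961)·2 + (-0.4961)·0 + (-0.1240)·3 + 0.4961·4 + 0.4961·2 = 1.6125; e_2·c_4 = 0.6065·2 + 0.1043·0 + (-0.6644)·3 + 0.3979·4 + 0.1468·2 = 1.1048; e_3·c_4 = 0.2038·2 + 0.1854·0 + 0.1493·3 + (-0.4235)·4 + 0.8500·2 = 0.8614.
u_4 = c_4 − 1.6125·e_1 − 1.1048·e_2 − 0.8614·e_3 = (1.9544, 0.5251, 3.8054, 3.1252, 0.3056).
‖u_4‖ = 5.3327, so e_4 = (0.3665, 0.0985, 0.7136, 0.5861, 0.0573).
Qᵀb = (3.8451, 3.2719, 1.9197, -0.8379).
Back-substitute: x_4 = -0.8379/5.3327 = -0.1571.
x_3 = (1.9197 − 0.8614·(-0.1571))/3.8981 = 0.5272.
x_2 = (3.2719 + 0.1429·0.5272 − 1.1048·(-0.1571))/3.9827 = 0.8840.
x_1 = (3.8451 − 2.8528·0.8840 + 2.6047·0.5272 − 1.6125·(-0.1571))/8.0623 = 0.3659.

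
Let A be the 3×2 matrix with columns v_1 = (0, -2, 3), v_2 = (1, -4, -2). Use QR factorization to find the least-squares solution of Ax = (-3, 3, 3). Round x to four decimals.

v_1 = (0, -2, 3); ‖v_1‖ = 3.6056, so e_1 = (0.0000, -0.5547, 0.8321).
e_1·v_2 = 0.0000·1 + (-0.5547)·(-4) + 0.8321·(-2) = 0.5547.
u_2 = v_2 − 0.5547·e_1 = (1.0000, -3.6923, -2.4615).
‖u_2‖ = 4.5489, so e_2 = (0.2198, -0.8117, -0.5411).
Qᵀb = (0.8321, -4.7180).
Back-substitute: x_2 = -4.7180/4.5489 = -1.0372.
x_1 = (0.8321 − 0.5547·(-1.0372))/3.6056 = 0.3903.

x = (0.3903, -1.0372)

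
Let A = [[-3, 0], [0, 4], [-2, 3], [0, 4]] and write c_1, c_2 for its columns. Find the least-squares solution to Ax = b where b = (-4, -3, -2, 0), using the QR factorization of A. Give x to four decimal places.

x = (1.1026, -0.2777)

q_1 = c_1/‖c_1‖ = (-3, 0, -2, 0)/3.6056 = (-0.8321, 0.0000, -0.5547, 0.0000).
r_{12} = q_1·c_2 = -1.6641.
u_2 = c_2 + 1.6641·q_1 = (-1.3846, 4.0000, 2.0769, 4.0000).
‖u_2‖ = 6.1831, so q_2 = (-0.2239, 0.6469, 0.3359, 0.6469).
Qᵀb = (4.4376, -1.7168).
Back-substitute: x_2 = -1.7168/6.1831 = -0.2777.
x_1 = (4.4376 + 1.6641·(-0.2777))/3.6056 = 1.1026.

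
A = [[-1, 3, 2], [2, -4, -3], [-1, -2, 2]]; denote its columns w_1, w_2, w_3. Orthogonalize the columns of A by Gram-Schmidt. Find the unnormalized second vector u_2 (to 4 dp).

w_1 = (-1, 2, -1); ‖w_1‖ = 2.4495, so e_1 = (-0.4082, 0.8165, -0.4082).
e_1·w_2 = (-0.4082)·3 + 0.8165·(-4) + (-0.4082)·(-2) = -3.6742.
u_2 = w_2 + 3.6742·e_1 = (1.5000, -1.0000, -3.5000).

u_2 = (1.5000, -1.0000, -3.5000)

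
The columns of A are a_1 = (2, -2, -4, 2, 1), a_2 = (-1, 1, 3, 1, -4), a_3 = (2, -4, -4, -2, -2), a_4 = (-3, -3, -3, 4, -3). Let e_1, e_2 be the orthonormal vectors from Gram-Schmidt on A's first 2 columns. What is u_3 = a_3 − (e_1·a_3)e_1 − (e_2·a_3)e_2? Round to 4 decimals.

a_1 = (2, -2, -4, 2, 1); ‖a_1‖ = 5.3852, so e_1 = (0.3714, -0.3714, -0.7428, 0.3714, 0.1857).
e_1·a_2 = 0.3714·(-1) + (-0.3714)·1 + (-0.7428)·3 + 0.3714·1 + 0.1857·(-4) = -3.3425.
u_2 = a_2 + 3.3425·e_1 = (0.2414, -0.2414, 0.5172, 2.2414, -3.3793).
‖u_2‖ = 4.1021, so e_2 = (0.0588, -0.0588, 0.1261, 0.5464, -0.8238).
e_1·a_3 = 0.3714·2 + (-0.3714)·(-4) + (-0.7428)·(-4) + 0.3714·(-2) + 0.1857·(-2) = 4.0853; e_2·a_3 = 0.0588·2 + (-0.0588)·(-4) + 0.1261·(-4) + 0.5464·(-2) + (-0.8238)·(-2) = 0.4035.
u_3 = a_3 − 4.0853·e_1 − 0.4035·e_2 = (0.4590, -2.4590, -1.0164, -3.7377, -2.4262).

u_3 = (0.4590, -2.4590, -1.0164, -3.7377, -2.4262)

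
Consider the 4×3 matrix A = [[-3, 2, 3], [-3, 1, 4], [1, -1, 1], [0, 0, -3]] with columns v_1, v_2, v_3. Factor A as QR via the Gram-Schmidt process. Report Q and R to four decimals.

Q = [[-0.6882, 0.4905, 0.2175], [-0.6882, -0.6745, -0.1087], [0.2294, -0.5518, 0.3262], [0.0000, 0.0000, -0.9135]], R = [[4.3589, -2.2942, -4.5883], [0.0000, 0.8584, -1.7781], [0.0000, 0.0000, 3.2842]]

v_1 = (-3, -3, 1, 0); ‖v_1‖ = 4.3589, so e_1 = (-0.6882, -0.6882, 0.2294, 0.0000).
e_1·v_2 = (-0.6882)·2 + (-0.6882)·1 + 0.2294·(-1) + 0.0000·0 = -2.2942.
u_2 = v_2 + 2.2942·e_1 = (0.4211, -0.5789, -0.4737, 0.0000).
‖u_2‖ = 0.8584, so e_2 = (0.4905, -0.6745, -0.5518, 0.0000).
e_1·v_3 = (-0.6882)·3 + (-0.6882)·4 + 0.2294·1 + 0.0000·(-3) = -4.5883; e_2·v_3 = 0.4905·3 + (-0.6745)·4 + (-0.5518)·1 + 0.0000·(-3) = -1.7781.
u_3 = v_3 + 4.5883·e_1 + 1.7781·e_2 = (0.7143, -0.3571, 1.0714, -3.0000).
‖u_3‖ = 3.2842, so e_3 = (0.2175, -0.1087, 0.3262, -0.9135).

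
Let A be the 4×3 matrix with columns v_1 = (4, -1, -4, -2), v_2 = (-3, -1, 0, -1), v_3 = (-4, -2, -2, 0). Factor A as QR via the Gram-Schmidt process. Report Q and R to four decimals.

Q = [[0.6576, -0.6829, -0.2049], [-0.1644, -0.4188, -0.1725], [-0.6576, -0.3278, -0.5554], [-0.3288, -0.5008, 0.7873]], R = [[6.0828, -1.4796, -0.9864], [0.0000, 2.9683, 4.2248], [0.0000, 0.0000, 2.2755]]

q_1 = v_1/‖v_1‖ = (4, -1, -4, -2)/6.0828 = (0.6576, -0.1644, -0.6576, -0.3288).
r_{12} = q_1·v_2 = -1.4796.
u_2 = v_2 + 1.4796·q_1 = (-2.0270, -1.2432, -0.9730, -1.4865).
‖u_2‖ = 2.9683, so q_2 = (-0.6829, -0.4188, -0.3278, -0.5008).
r_{13} = q_1·v_3 = -0.9864; r_{23} = q_2·v_3 = 4.2248.
u_3 = v_3 + 0.9864·q_1 − 4.2248·q_2 = (-0.4663, -0.3926, -1.2638, 1.7914).
‖u_3‖ = 2.2755, so q_3 = (-0.2049, -0.1725, -0.5554, 0.7873).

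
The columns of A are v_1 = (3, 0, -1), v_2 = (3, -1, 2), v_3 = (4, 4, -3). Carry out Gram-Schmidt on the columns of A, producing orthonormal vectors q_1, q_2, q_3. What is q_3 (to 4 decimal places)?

q_3 = (0.1048, 0.9435, 0.3145)

v_1 = (3, 0, -1); ‖v_1‖ = 3.1623, so q_1 = (0.9487, 0.0000, -0.3162).
q_1·v_2 = 0.9487·3 + 0.0000·(-1) + (-0.3162)·2 = 2.2136.
u_2 = v_2 − 2.2136·q_1 = (0.9000, -1.0000, 2.7000).
‖u_2‖ = 3.0166, so q_2 = (0.2983, -0.3315, 0.8950).
q_1·v_3 = 0.9487·4 + 0.0000·4 + (-0.3162)·(-3) = 4.7434; q_2·v_3 = 0.2983·4 + (-0.3315)·4 + 0.8950·(-3) = -2.8177.
u_3 = v_3 − 4.7434·q_1 + 2.8177·q_2 = (0.3407, 3.0659, 1.0220).
‖u_3‖ = 3.2497, so q_3 = (0.1048, 0.9435, 0.3145).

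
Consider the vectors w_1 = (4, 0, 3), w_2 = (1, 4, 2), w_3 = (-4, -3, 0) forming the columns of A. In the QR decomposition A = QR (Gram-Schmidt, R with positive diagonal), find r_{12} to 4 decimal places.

w_1 = (4, 0, 3); ‖w_1‖ = 5.0000, so q_1 = (0.8000, 0.0000, 0.6000).
r_{12} = q_1·w_2 = 2.0000.

r_{12} = 2.0000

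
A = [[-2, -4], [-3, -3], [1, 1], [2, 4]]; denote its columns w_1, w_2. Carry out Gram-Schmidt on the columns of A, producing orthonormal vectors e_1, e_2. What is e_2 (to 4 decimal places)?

w_1 = (-2, -3, 1, 2); ‖w_1‖ = 4.2426, so e_1 = (-0.4714, -0.7071, 0.2357, 0.4714).
e_1·w_2 = (-0.4714)·(-4) + (-0.7071)·(-3) + 0.2357·1 + 0.4714·4 = 6.1283.
u_2 = w_2 − 6.1283·e_1 = (-1.1111, 1.3333, -0.4444, 1.1111).
‖u_2‖ = 2.1082, so e_2 = (-0.5270, 0.6325, -0.2108, 0.5270).

e_2 = (-0.5270, 0.6325, -0.2108, 0.5270)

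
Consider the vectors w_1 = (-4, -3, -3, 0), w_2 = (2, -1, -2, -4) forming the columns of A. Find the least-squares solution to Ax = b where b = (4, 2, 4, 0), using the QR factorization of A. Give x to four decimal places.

w_1 = (-4, -3, -3, 0); ‖w_1‖ = 5.8310, so e_1 = (-0.6860, -0.5145, -0.5145, 0.0000).
e_1·w_2 = (-0.6860)·2 + (-0.5145)·(-1) + (-0.5145)·(-2) + 0.0000·(-4) = 0.1715.
u_2 = w_2 − 0.1715·e_1 = (2.1176, -0.9118, -1.9118, -4.0000).
‖u_2‖ = 4.9971, so e_2 = (0.4238, -0.1825, -0.3826, -0.8005).
Qᵀb = (-5.8310, -0.2001).
Back-substitute: x_2 = -0.2001/4.9971 = -0.0400.
x_1 = (-5.8310 − 0.1715·(-0.0400))/5.8310 = -0.9988.

x = (-0.9988, -0.0400)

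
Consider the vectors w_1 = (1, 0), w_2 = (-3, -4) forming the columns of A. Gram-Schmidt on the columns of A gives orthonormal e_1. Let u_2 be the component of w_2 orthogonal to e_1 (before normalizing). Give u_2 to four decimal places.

w_1 = (1, 0); ‖w_1‖ = 1.0000, so e_1 = (1.0000, 0.0000).
e_1·w_2 = 1.0000·(-3) + 0.0000·(-4) = -3.0000.
u_2 = w_2 + 3.0000·e_1 = (0.0000, -4.0000).

u_2 = (0.0000, -4.0000)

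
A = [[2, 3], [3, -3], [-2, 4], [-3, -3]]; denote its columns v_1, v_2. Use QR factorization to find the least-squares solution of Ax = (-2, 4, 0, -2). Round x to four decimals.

x = (0.5189, -0.2549)

v_1 = (2, 3, -2, -3); ‖v_1‖ = 5.0990, so e_1 = (0.3922, 0.5883, -0.3922, -0.5883).
e_1·v_2 = 0.3922·3 + 0.5883·(-3) + (-0.3922)·4 + (-0.5883)·(-3) = -0.3922.
u_2 = v_2 + 0.3922·e_1 = (3.1538, -2.7692, 3.8462, -3.2308).
‖u_2‖ = 6.5457, so e_2 = (0.4818, -0.4231, 0.5876, -0.4936).
Qᵀb = (2.7456, -1.6687).
Back-substitute: x_2 = -1.6687/6.5457 = -0.2549.
x_1 = (2.7456 + 0.3922·(-0.2549))/5.0990 = 0.5189.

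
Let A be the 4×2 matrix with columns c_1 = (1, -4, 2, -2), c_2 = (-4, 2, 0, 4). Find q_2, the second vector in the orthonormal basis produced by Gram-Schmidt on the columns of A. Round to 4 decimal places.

q_1 = c_1/‖c_1‖ = (1, -4, 2, -2)/5.0000 = (0.2000, -0.8000, 0.4000, -0.4000).
r_{12} = q_1·c_2 = -4.0000.
u_2 = c_2 + 4.0000·q_1 = (-3.2000, -1.2000, 1.6000, 2.4000).
‖u_2‖ = 4.4721, so q_2 = (-0.7155, -0.2683, 0.3578, 0.5367).

q_2 = (-0.7155, -0.2683, 0.3578, 0.5367)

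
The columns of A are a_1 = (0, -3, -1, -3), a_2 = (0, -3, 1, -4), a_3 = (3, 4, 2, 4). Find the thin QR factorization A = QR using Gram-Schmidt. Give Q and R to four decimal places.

Q = [[0.0000, 0.0000, 0.9976], [-0.6882, 0.0710, -0.0495], [-0.2294, 0.9228, 0.0212], [-0.6882, -0.3786, 0.0425]], R = [[4.3589, 4.5883, -5.9648], [0.0000, 2.2243, 0.6152], [0.0000, 0.0000, 3.0071]]

a_1 = (0, -3, -1, -3); ‖a_1‖ = 4.3589, so e_1 = (0.0000, -0.6882, -0.2294, -0.6882).
e_1·a_2 = 0.0000·0 + (-0.6882)·(-3) + (-0.2294)·1 + (-0.6882)·(-4) = 4.5883.
u_2 = a_2 − 4.5883·e_1 = (0.0000, 0.1579, 2.0526, -0.8421).
‖u_2‖ = 2.2243, so e_2 = (0.0000, 0.0710, 0.9228, -0.3786).
e_1·a_3 = 0.0000·3 + (-0.6882)·4 + (-0.2294)·2 + (-0.6882)·4 = -5.9648; e_2·a_3 = 0.0000·3 + 0.0710·4 + 0.9228·2 + (-0.3786)·4 = 0.6152.
u_3 = a_3 + 5.9648·e_1 − 0.6152·e_2 = (3.0000, -0.1489, 0.0638, 0.1277).
‖u_3‖ = 3.0071, so e_3 = (0.9976, -0.0495, 0.0212, 0.0425).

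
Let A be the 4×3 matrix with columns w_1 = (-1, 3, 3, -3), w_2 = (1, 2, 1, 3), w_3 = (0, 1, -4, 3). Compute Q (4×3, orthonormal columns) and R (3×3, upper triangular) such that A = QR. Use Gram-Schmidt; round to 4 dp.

w_1 = (-1, 3, 3, -3); ‖w_1‖ = 5.2915, so q_1 = (-0.1890, 0.5669, 0.5669, -0.5669).
q_1·w_2 = (-0.1890)·1 + 0.5669·2 + 0.5669·1 + (-0.5669)·3 = -0.1890.
u_2 = w_2 + 0.1890·q_1 = (0.9643, 2.1071, 1.1071, 2.8929).
‖u_2‖ = 3.8684, so q_2 = (0.2493, 0.5447, 0.2862, 0.7478).
q_1·w_3 = (-0.1890)·0 + 0.5669·1 + 0.5669·(-4) + (-0.5669)·3 = -3.4017; q_2·w_3 = 0.2493·0 + 0.5447·1 + 0.2862·(-4) + 0.7478·3 = 1.6434.
u_3 = w_3 + 3.4017·q_1 − 1.6434·q_2 = (-1.0525, 2.0334, -2.5418, -0.1575).
‖u_3‖ = 3.4246, so q_3 = (-0.3073, 0.5938, -0.7422, -0.0460).

Q = [[-0.1890, 0.2493, -0.3073], [0.5669, 0.5447, 0.5938], [0.5669, 0.2862, -0.7422], [-0.5669, 0.7478, -0.0460]], R = [[5.2915, -0.1890, -3.4017], [0.0000, 3.8684, 1.6434], [0.0000, 0.0000, 3.4246]]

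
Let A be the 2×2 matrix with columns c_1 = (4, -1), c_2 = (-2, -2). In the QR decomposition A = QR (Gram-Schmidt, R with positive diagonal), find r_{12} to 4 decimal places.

e_1 = c_1/‖c_1‖ = (4, -1)/4.1231 = (0.9701, -0.2425).
r_{12} = e_1·c_2 = -1.4552.

r_{12} = -1.4552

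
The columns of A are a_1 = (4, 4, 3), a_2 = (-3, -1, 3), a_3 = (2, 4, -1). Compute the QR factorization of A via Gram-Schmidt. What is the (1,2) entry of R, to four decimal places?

a_1 = (4, 4, 3); ‖a_1‖ = 6.4031, so e_1 = (0.6247, 0.6247, 0.4685).
r_{12} = e_1·a_2 = -1.0932.

r_{12} = -1.0932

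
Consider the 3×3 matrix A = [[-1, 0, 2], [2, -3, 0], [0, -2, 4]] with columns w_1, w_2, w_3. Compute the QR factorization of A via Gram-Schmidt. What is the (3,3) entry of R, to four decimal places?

r_{33} = 0.7428

w_1 = (-1, 2, 0); ‖w_1‖ = 2.2361, so e_1 = (-0.4472, 0.8944, 0.0000).
e_1·w_2 = (-0.4472)·0 + 0.8944·(-3) + 0.0000·(-2) = -2.6833.
u_2 = w_2 + 2.6833·e_1 = (-1.2000, -0.6000, -2.0000).
‖u_2‖ = 2.4083, so e_2 = (-0.4983, -0.2491, -0.8305).
e_1·w_3 = (-0.4472)·2 + 0.8944·0 + 0.0000·4 = -0.8944; e_2·w_3 = (-0.4983)·2 + (-0.2491)·0 + (-0.8305)·4 = -4.3184.
u_3 = w_3 + 0.8944·e_1 + 4.3184·e_2 = (-0.5517, -0.2759, 0.4138).
r_{33} = ‖u_3‖ = 0.7428.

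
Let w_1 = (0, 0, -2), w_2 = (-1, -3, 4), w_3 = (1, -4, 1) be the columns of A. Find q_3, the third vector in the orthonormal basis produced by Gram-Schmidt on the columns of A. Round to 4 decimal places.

q_3 = (0.9487, -0.3162, 0.0000)

w_1 = (0, 0, -2); ‖w_1‖ = 2.0000, so q_1 = (0.0000, 0.0000, -1.0000).
q_1·w_2 = 0.0000·(-1) + 0.0000·(-3) + (-1.0000)·4 = -4.0000.
u_2 = w_2 + 4.0000·q_1 = (-1.0000, -3.0000, 0.0000).
‖u_2‖ = 3.1623, so q_2 = (-0.3162, -0.9487, 0.0000).
q_1·w_3 = 0.0000·1 + 0.0000·(-4) + (-1.0000)·1 = -1.0000; q_2·w_3 = (-0.3162)·1 + (-0.9487)·(-4) + 0.0000·1 = 3.4785.
u_3 = w_3 + 1.0000·q_1 − 3.4785·q_2 = (2.1000, -0.7000, 0.0000).
‖u_3‖ = 2.2136, so q_3 = (0.9487, -0.3162, 0.0000).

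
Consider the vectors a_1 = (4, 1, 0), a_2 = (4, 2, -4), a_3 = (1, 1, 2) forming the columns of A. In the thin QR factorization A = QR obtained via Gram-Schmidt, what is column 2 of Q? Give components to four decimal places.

q_2 = (-0.0572, 0.2287, -0.9718)

a_1 = (4, 1, 0); ‖a_1‖ = 4.1231, so q_1 = (0.9701, 0.2425, 0.0000).
q_1·a_2 = 0.9701·4 + 0.2425·2 + 0.0000·(-4) = 4.3656.
u_2 = a_2 − 4.3656·q_1 = (-0.2353, 0.9412, -4.0000).
‖u_2‖ = 4.1160, so q_2 = (-0.0572, 0.2287, -0.9718).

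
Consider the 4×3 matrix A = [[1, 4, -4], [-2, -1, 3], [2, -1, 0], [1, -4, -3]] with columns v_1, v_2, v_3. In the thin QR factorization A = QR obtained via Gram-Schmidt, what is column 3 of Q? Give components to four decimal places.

q_3 = (-0.4742, 0.0491, 0.6050, -0.6377)

q_1 = v_1/‖v_1‖ = (1, -2, 2, 1)/3.1623 = (0.3162, -0.6325, 0.6325, 0.3162).
r_{12} = q_1·v_2 = 0.0000.
u_2 = v_2 + 0.0000·q_1 = (4.0000, -1.0000, -1.0000, -4.0000).
‖u_2‖ = 5.8310, so q_2 = (0.6860, -0.1715, -0.1715, -0.6860).
r_{13} = q_1·v_3 = -4.1110; r_{23} = q_2·v_3 = -1.2005.
u_3 = v_3 + 4.1110·q_1 + 1.2005·q_2 = (-1.8765, 0.1941, 2.3941, -2.5235).
‖u_3‖ = 3.9571, so q_3 = (-0.4742, 0.0491, 0.6050, -0.6377).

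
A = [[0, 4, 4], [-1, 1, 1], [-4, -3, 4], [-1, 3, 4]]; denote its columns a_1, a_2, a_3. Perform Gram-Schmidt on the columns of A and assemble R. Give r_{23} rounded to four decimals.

r_{23} = 4.6961

e_1 = a_1/‖a_1‖ = (0, -1, -4, -1)/4.2426 = (0.0000, -0.2357, -0.9428, -0.2357).
r_{12} = e_1·a_2 = 1.8856.
u_2 = a_2 − 1.8856·e_1 = (4.0000, 1.4444, -1.2222, 3.4444).
‖u_2‖ = 5.6075, so e_2 = (0.7133, 0.2576, -0.2180, 0.6143).
r_{23} = e_2·a_3 = 4.6961.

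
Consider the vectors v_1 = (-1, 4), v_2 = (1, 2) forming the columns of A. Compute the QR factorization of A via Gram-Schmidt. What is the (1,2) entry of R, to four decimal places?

r_{12} = 1.6977

q_1 = v_1/‖v_1‖ = (-1, 4)/4.1231 = (-0.2425, 0.9701).
r_{12} = q_1·v_2 = 1.6977.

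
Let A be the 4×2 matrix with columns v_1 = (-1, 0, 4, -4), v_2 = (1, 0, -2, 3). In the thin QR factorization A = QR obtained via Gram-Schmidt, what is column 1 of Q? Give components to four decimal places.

q_1 = (-0.1741, 0.0000, 0.6963, -0.6963)

v_1 = (-1, 0, 4, -4); ‖v_1‖ = 5.7446, so q_1 = (-0.1741, 0.0000, 0.6963, -0.6963).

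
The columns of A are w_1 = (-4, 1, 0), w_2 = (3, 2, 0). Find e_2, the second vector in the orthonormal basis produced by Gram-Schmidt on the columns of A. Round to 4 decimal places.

e_1 = w_1/‖w_1‖ = (-4, 1, 0)/4.1231 = (-0.9701, 0.2425, 0.0000).
r_{12} = e_1·w_2 = -2.4254.
u_2 = w_2 + 2.4254·e_1 = (0.6471, 2.5882, 0.0000).
‖u_2‖ = 2.6679, so e_2 = (0.2425, 0.9701, 0.0000).

e_2 = (0.2425, 0.9701, 0.0000)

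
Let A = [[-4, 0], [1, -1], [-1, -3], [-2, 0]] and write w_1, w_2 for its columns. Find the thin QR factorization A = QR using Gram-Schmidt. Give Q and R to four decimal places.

w_1 = (-4, 1, -1, -2); ‖w_1‖ = 4.6904, so q_1 = (-0.8528, 0.2132, -0.2132, -0.4264).
q_1·w_2 = (-0.8528)·0 + 0.2132·(-1) + (-0.2132)·(-3) + (-0.4264)·0 = 0.4264.
u_2 = w_2 − 0.4264·q_1 = (0.3636, -1.0909, -2.9091, 0.1818).
‖u_2‖ = 3.1334, so q_2 = (0.1161, -0.3482, -0.9284, 0.0580).

Q = [[-0.8528, 0.1161], [0.2132, -0.3482], [-0.2132, -0.9284], [-0.4264, 0.0580]], R = [[4.6904, 0.4264], [0.0000, 3.1334]]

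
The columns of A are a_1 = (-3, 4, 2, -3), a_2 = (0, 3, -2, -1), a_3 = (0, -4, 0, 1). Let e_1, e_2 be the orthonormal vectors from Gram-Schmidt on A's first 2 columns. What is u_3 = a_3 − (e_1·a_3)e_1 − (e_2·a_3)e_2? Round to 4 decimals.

e_1 = a_1/‖a_1‖ = (-3, 4, 2, -3)/6.1644 = (-0.4867, 0.6489, 0.3244, -0.4867).
r_{12} = e_1·a_2 = 1.7844.
u_2 = a_2 − 1.7844·e_1 = (0.8684, 1.8421, -2.5789, -0.1316).
‖u_2‖ = 3.2887, so e_2 = (0.2641, 0.5601, -0.7842, -0.0400).
r_{13} = e_1·a_3 = -3.0822; r_{23} = e_2·a_3 = -2.2805.
u_3 = a_3 + 3.0822·e_1 + 2.2805·e_2 = (-0.8978, -0.7226, -0.7883, -0.5912).

u_3 = (-0.8978, -0.7226, -0.7883, -0.5912)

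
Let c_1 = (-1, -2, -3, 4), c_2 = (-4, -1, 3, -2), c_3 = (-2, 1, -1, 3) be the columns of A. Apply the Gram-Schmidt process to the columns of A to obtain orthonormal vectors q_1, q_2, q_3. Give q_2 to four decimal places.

q_2 = (-0.8569, -0.3402, 0.3729, -0.1047)

q_1 = c_1/‖c_1‖ = (-1, -2, -3, 4)/5.4772 = (-0.1826, -0.3651, -0.5477, 0.7303).
r_{12} = q_1·c_2 = -2.0083.
u_2 = c_2 + 2.0083·q_1 = (-4.3667, -1.7333, 1.9000, -0.5333).
‖u_2‖ = 5.0957, so q_2 = (-0.8569, -0.3402, 0.3729, -0.1047).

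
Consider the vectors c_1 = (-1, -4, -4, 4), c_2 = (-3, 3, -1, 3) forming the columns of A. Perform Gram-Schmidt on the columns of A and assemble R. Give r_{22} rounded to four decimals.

e_1 = c_1/‖c_1‖ = (-1, -4, -4, 4)/7.0000 = (-0.1429, -0.5714, -0.5714, 0.5714).
r_{12} = e_1·c_2 = 1.0000.
u_2 = c_2 − 1.0000·e_1 = (-2.8571, 3.5714, -0.4286, 2.4286).
r_{22} = ‖u_2‖ = 5.1962.

r_{22} = 5.1962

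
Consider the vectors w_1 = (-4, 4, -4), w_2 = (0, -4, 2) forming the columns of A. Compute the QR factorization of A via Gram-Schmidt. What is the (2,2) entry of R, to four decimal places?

q_1 = w_1/‖w_1‖ = (-4, 4, -4)/6.9282 = (-0.5774, 0.5774, -0.5774).
r_{12} = q_1·w_2 = -3.4641.
u_2 = w_2 + 3.4641·q_1 = (-2.0000, -2.0000, 0.0000).
r_{22} = ‖u_2‖ = 2.8284.

r_{22} = 2.8284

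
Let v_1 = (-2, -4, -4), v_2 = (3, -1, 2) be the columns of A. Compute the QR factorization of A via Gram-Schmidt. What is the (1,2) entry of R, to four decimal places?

r_{12} = -1.6667

q_1 = v_1/‖v_1‖ = (-2, -4, -4)/6.0000 = (-0.3333, -0.6667, -0.6667).
r_{12} = q_1·v_2 = -1.6667.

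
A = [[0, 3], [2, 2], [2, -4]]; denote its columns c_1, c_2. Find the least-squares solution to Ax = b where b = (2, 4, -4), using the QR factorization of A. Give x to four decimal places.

x = (0.5556, 1.1111)

e_1 = c_1/‖c_1‖ = (0, 2, 2)/2.8284 = (0.0000, 0.7071, 0.7071).
r_{12} = e_1·c_2 = -1.4142.
u_2 = c_2 + 1.4142·e_1 = (3.0000, 3.0000, -3.0000).
‖u_2‖ = 5.1962, so e_2 = (0.5774, 0.5774, -0.5774).
Qᵀb = (0.0000, 5.7735).
Back-substitute: x_2 = 5.7735/5.1962 = 1.1111.
x_1 = (0.0000 + 1.4142·1.1111)/2.8284 = 0.5556.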